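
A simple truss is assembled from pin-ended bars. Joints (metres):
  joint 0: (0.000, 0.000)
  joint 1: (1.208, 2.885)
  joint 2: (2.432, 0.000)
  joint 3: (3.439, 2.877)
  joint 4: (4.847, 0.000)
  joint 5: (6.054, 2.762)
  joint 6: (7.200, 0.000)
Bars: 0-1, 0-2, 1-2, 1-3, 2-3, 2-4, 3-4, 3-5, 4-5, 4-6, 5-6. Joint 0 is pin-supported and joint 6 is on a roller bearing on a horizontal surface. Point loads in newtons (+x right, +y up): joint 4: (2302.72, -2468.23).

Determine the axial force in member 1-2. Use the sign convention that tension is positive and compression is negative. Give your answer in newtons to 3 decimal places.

878.878

N=7 nodes, M=11 members, R=3 reactions → 2N=14, M+R=14
member 0 (0-1): L=3.1277, (cx,cy)=(0.3862,0.9224)
member 1 (0-2): L=2.4320, (cx,cy)=(1.0000,0.0000)
member 2 (1-2): L=3.1339, (cx,cy)=(0.3906,-0.9206)
member 3 (1-3): L=2.2310, (cx,cy)=(1.0000,-0.0036)
member 4 (2-3): L=3.0481, (cx,cy)=(0.3304,0.9439)
member 5 (2-4): L=2.4150, (cx,cy)=(1.0000,0.0000)
member 6 (3-4): L=3.2031, (cx,cy)=(0.4396,-0.8982)
member 7 (3-5): L=2.6175, (cx,cy)=(0.9990,-0.0439)
member 8 (4-5): L=3.0142, (cx,cy)=(0.4004,0.9163)
member 9 (4-6): L=2.3530, (cx,cy)=(1.0000,0.0000)
member 10 (5-6): L=2.9903, (cx,cy)=(0.3832,-0.9236)
solve A·x = −loads:
  F[0-1] = -874.4881 N (compression)
  F[0-2] = +2640.4706 N (tension)
  F[1-2] = +878.8783 N (tension)
  F[1-3] = -681.0152 N (compression)
  F[2-3] = -857.2024 N (compression)
  F[2-4] = +3266.9205 N (tension)
  F[3-4] = +966.0494 N (tension)
  F[3-5] = -1390.1986 N (compression)
  F[4-5] = +1746.6743 N (tension)
  F[4-6] = +689.4251 N (tension)
  F[5-6] = -1798.9489 N (compression)
  Rx@0 = -2302.7200 N
  Ry@0 = +806.6313 N
  Ry@6 = +1661.5987 N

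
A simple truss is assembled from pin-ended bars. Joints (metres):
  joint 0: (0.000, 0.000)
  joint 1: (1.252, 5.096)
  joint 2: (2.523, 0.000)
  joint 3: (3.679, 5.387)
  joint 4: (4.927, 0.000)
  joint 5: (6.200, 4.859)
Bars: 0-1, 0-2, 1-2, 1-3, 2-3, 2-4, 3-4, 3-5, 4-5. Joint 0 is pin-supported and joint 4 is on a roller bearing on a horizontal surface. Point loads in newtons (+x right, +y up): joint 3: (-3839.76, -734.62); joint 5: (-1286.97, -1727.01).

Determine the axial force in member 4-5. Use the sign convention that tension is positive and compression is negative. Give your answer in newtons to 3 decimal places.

N=6 nodes, M=9 members, R=3 reactions → 2N=12, M+R=12
member 0 (0-1): L=5.2475, (cx,cy)=(0.2386,0.9711)
member 1 (0-2): L=2.5230, (cx,cy)=(1.0000,0.0000)
member 2 (1-2): L=5.2521, (cx,cy)=(0.2420,-0.9703)
member 3 (1-3): L=2.4444, (cx,cy)=(0.9929,0.1190)
member 4 (2-3): L=5.5096, (cx,cy)=(0.2098,0.9777)
member 5 (2-4): L=2.4040, (cx,cy)=(1.0000,0.0000)
member 6 (3-4): L=5.5297, (cx,cy)=(0.2257,-0.9742)
member 7 (3-5): L=2.5757, (cx,cy)=(0.9788,-0.2050)
member 8 (4-5): L=5.0230, (cx,cy)=(0.2534,0.9674)
solve A·x = −loads:
  F[0-1] = -5362.1810 N (compression)
  F[0-2] = -3847.3790 N (compression)
  F[1-2] = +5057.5084 N (tension)
  F[1-3] = -2521.1874 N (compression)
  F[2-3] = -5018.8971 N (compression)
  F[2-4] = -1570.4365 N (compression)
  F[3-4] = +4761.2415 N (tension)
  F[3-5] = -808.2701 N (compression)
  F[4-5] = -1956.5771 N (compression)
  Rx@0 = +5126.7300 N
  Ry@0 = +5207.3262 N
  Ry@4 = -2745.6962 N

-1956.577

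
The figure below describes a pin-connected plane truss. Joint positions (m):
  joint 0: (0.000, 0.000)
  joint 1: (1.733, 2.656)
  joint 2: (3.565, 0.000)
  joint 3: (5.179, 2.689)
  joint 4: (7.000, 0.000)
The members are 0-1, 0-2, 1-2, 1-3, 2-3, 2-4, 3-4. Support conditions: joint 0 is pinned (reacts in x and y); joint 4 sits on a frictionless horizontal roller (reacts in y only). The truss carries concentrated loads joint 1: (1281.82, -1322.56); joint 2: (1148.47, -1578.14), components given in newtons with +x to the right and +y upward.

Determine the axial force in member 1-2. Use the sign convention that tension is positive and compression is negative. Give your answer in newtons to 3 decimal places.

N=5 nodes, M=7 members, R=3 reactions → 2N=10, M+R=10
member 0 (0-1): L=3.1714, (cx,cy)=(0.5465,0.8375)
member 1 (0-2): L=3.5650, (cx,cy)=(1.0000,0.0000)
member 2 (1-2): L=3.2265, (cx,cy)=(0.5678,-0.8232)
member 3 (1-3): L=3.4462, (cx,cy)=(1.0000,0.0096)
member 4 (2-3): L=3.1362, (cx,cy)=(0.5146,0.8574)
member 5 (2-4): L=3.4350, (cx,cy)=(1.0000,0.0000)
member 6 (3-4): L=3.2476, (cx,cy)=(0.5607,-0.8280)
solve A·x = −loads:
  F[0-1] = -1532.1813 N (compression)
  F[0-2] = +3267.5513 N (tension)
  F[1-2] = -72.0053 N (compression)
  F[1-3] = -2078.2926 N (compression)
  F[2-3] = +1909.7231 N (tension)
  F[2-4] = +1095.3842 N (tension)
  F[3-4] = -1953.5121 N (compression)
  Rx@0 = -2430.2900 N
  Ry@0 = +1283.1886 N
  Ry@4 = +1617.5114 N

-72.005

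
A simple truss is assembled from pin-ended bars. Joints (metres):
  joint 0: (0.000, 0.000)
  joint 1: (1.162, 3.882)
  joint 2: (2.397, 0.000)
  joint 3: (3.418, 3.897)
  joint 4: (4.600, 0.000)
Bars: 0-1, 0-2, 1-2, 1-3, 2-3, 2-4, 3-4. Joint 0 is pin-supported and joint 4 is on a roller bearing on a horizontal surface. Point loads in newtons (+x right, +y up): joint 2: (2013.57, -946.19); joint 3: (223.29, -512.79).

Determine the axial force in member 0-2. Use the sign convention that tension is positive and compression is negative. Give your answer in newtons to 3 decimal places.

2355.318

N=5 nodes, M=7 members, R=3 reactions → 2N=10, M+R=10
member 0 (0-1): L=4.0522, (cx,cy)=(0.2868,0.9580)
member 1 (0-2): L=2.3970, (cx,cy)=(1.0000,0.0000)
member 2 (1-2): L=4.0737, (cx,cy)=(0.3032,-0.9529)
member 3 (1-3): L=2.2560, (cx,cy)=(1.0000,0.0066)
member 4 (2-3): L=4.0285, (cx,cy)=(0.2534,0.9674)
member 5 (2-4): L=2.2030, (cx,cy)=(1.0000,0.0000)
member 6 (3-4): L=4.0723, (cx,cy)=(0.2903,-0.9570)
solve A·x = −loads:
  F[0-1] = -413.0907 N (compression)
  F[0-2] = +2355.3175 N (tension)
  F[1-2] = +413.5846 N (tension)
  F[1-3] = -243.8465 N (compression)
  F[2-3] = +570.7024 N (tension)
  F[2-4] = +322.4910 N (tension)
  F[3-4] = -1111.0695 N (compression)
  Rx@0 = -2236.8600 N
  Ry@0 = +395.7420 N
  Ry@4 = +1063.2380 N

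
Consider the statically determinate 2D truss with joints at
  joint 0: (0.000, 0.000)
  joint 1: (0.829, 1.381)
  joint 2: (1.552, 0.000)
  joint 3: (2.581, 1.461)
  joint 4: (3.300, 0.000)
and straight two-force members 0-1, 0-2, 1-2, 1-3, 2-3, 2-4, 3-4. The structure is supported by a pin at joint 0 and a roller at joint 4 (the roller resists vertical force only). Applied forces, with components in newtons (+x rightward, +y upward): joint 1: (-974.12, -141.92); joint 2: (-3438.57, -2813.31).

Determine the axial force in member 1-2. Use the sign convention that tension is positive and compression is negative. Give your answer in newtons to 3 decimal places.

N=5 nodes, M=7 members, R=3 reactions → 2N=10, M+R=10
member 0 (0-1): L=1.6107, (cx,cy)=(0.5147,0.8574)
member 1 (0-2): L=1.5520, (cx,cy)=(1.0000,0.0000)
member 2 (1-2): L=1.5588, (cx,cy)=(0.4638,-0.8859)
member 3 (1-3): L=1.7538, (cx,cy)=(0.9990,0.0456)
member 4 (2-3): L=1.7870, (cx,cy)=(0.5758,0.8176)
member 5 (2-4): L=1.7480, (cx,cy)=(1.0000,0.0000)
member 6 (3-4): L=1.6283, (cx,cy)=(0.4416,-0.8972)
solve A·x = −loads:
  F[0-1] = -2337.4891 N (compression)
  F[0-2] = -3209.6350 N (compression)
  F[1-2] = +2041.3721 N (tension)
  F[1-3] = -1176.9796 N (compression)
  F[2-3] = +1228.9962 N (tension)
  F[2-4] = +468.0664 N (tension)
  F[3-4] = -1060.0417 N (compression)
  Rx@0 = +4412.6900 N
  Ry@0 = +2004.1242 N
  Ry@4 = +951.1058 N

2041.372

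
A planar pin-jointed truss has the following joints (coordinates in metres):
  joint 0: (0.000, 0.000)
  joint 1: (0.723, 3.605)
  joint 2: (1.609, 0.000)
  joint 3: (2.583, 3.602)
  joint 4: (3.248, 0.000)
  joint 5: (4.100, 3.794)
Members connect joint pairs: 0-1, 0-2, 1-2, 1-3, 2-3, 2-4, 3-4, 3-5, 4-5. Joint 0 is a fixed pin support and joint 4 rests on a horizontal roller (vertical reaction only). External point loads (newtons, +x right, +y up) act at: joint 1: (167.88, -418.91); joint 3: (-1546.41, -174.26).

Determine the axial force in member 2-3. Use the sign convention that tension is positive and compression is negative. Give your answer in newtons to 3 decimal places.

-1525.401

N=6 nodes, M=9 members, R=3 reactions → 2N=12, M+R=12
member 0 (0-1): L=3.6768, (cx,cy)=(0.1966,0.9805)
member 1 (0-2): L=1.6090, (cx,cy)=(1.0000,0.0000)
member 2 (1-2): L=3.7123, (cx,cy)=(0.2387,-0.9711)
member 3 (1-3): L=1.8600, (cx,cy)=(1.0000,-0.0016)
member 4 (2-3): L=3.7314, (cx,cy)=(0.2610,0.9653)
member 5 (2-4): L=1.6390, (cx,cy)=(1.0000,0.0000)
member 6 (3-4): L=3.6629, (cx,cy)=(0.1816,-0.9834)
member 7 (3-5): L=1.5291, (cx,cy)=(0.9921,0.1256)
member 8 (4-5): L=3.8885, (cx,cy)=(0.2191,0.9757)
solve A·x = −loads:
  F[0-1] = -1927.5951 N (compression)
  F[0-2] = -999.4894 N (compression)
  F[1-2] = +1516.3365 N (tension)
  F[1-3] = -908.8218 N (compression)
  F[2-3] = -1525.4013 N (compression)
  F[2-4] = -239.4130 N (compression)
  F[3-4] = +1318.7056 N (tension)
  F[3-5] = +0.0000 N (tension)
  F[4-5] = -0.0000 N (compression)
  Rx@0 = +1378.5300 N
  Ry@0 = +1889.9606 N
  Ry@4 = -1296.7906 N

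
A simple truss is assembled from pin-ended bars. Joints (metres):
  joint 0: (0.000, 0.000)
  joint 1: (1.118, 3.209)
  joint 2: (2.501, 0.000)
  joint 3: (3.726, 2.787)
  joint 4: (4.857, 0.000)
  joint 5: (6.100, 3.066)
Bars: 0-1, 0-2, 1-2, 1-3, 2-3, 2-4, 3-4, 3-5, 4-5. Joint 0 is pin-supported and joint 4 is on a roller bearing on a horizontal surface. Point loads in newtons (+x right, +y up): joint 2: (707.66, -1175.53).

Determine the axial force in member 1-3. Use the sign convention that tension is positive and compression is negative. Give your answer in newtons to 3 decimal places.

-483.939

N=6 nodes, M=9 members, R=3 reactions → 2N=12, M+R=12
member 0 (0-1): L=3.3982, (cx,cy)=(0.3290,0.9443)
member 1 (0-2): L=2.5010, (cx,cy)=(1.0000,0.0000)
member 2 (1-2): L=3.4943, (cx,cy)=(0.3958,-0.9183)
member 3 (1-3): L=2.6419, (cx,cy)=(0.9872,-0.1597)
member 4 (2-3): L=3.0443, (cx,cy)=(0.4024,0.9155)
member 5 (2-4): L=2.3560, (cx,cy)=(1.0000,0.0000)
member 6 (3-4): L=3.0077, (cx,cy)=(0.3760,-0.9266)
member 7 (3-5): L=2.3903, (cx,cy)=(0.9932,0.1167)
member 8 (4-5): L=3.3084, (cx,cy)=(0.3757,0.9267)
solve A·x = −loads:
  F[0-1] = -603.8334 N (compression)
  F[0-2] = +906.3212 N (tension)
  F[1-2] = +705.0940 N (tension)
  F[1-3] = -483.9394 N (compression)
  F[2-3] = +576.7653 N (tension)
  F[2-4] = +245.6433 N (tension)
  F[3-4] = -653.2559 N (compression)
  F[3-5] = -0.0000 N (tension)
  F[4-5] = -0.0000 N (tension)
  Rx@0 = -707.6600 N
  Ry@0 = +570.2180 N
  Ry@4 = +605.3120 N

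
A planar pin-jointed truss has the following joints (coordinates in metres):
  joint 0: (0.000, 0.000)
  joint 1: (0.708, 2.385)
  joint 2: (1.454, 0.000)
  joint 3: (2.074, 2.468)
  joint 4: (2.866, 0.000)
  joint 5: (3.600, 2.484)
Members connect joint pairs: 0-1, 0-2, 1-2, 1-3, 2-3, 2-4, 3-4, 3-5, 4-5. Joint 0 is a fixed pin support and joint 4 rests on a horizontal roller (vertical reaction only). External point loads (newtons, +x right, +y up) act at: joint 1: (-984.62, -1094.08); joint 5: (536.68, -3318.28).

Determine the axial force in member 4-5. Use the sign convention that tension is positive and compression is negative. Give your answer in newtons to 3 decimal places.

N=6 nodes, M=9 members, R=3 reactions → 2N=12, M+R=12
member 0 (0-1): L=2.4879, (cx,cy)=(0.2846,0.9587)
member 1 (0-2): L=1.4540, (cx,cy)=(1.0000,0.0000)
member 2 (1-2): L=2.4989, (cx,cy)=(0.2985,-0.9544)
member 3 (1-3): L=1.3685, (cx,cy)=(0.9982,0.0606)
member 4 (2-3): L=2.5447, (cx,cy)=(0.2436,0.9699)
member 5 (2-4): L=1.4120, (cx,cy)=(1.0000,0.0000)
member 6 (3-4): L=2.5920, (cx,cy)=(0.3056,-0.9522)
member 7 (3-5): L=1.5261, (cx,cy)=(0.9999,0.0105)
member 8 (4-5): L=2.5902, (cx,cy)=(0.2834,0.9590)
solve A·x = −loads:
  F[0-1] = -342.3526 N (compression)
  F[0-2] = -350.5130 N (compression)
  F[1-2] = -732.0785 N (compression)
  F[1-3] = +1107.7764 N (tension)
  F[2-3] = +720.4067 N (tension)
  F[2-4] = -744.5807 N (compression)
  F[3-4] = -787.5941 N (compression)
  F[3-5] = +1522.0012 N (tension)
  F[4-5] = -3476.7558 N (compression)
  Rx@0 = +447.9400 N
  Ry@0 = +328.1970 N
  Ry@4 = +4084.1630 N

-3476.756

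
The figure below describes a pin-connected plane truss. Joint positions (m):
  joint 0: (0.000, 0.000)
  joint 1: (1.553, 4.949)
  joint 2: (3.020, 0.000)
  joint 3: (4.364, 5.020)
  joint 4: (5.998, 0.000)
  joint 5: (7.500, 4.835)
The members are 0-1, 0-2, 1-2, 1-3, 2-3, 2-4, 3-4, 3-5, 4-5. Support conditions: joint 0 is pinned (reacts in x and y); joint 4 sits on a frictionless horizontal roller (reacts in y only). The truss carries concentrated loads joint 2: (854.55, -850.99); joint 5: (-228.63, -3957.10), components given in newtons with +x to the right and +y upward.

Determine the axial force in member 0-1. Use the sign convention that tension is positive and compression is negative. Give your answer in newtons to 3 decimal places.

402.578

N=6 nodes, M=9 members, R=3 reactions → 2N=12, M+R=12
member 0 (0-1): L=5.1869, (cx,cy)=(0.2994,0.9541)
member 1 (0-2): L=3.0200, (cx,cy)=(1.0000,0.0000)
member 2 (1-2): L=5.1618, (cx,cy)=(0.2842,-0.9588)
member 3 (1-3): L=2.8119, (cx,cy)=(0.9997,0.0252)
member 4 (2-3): L=5.1968, (cx,cy)=(0.2586,0.9660)
member 5 (2-4): L=2.9780, (cx,cy)=(1.0000,0.0000)
member 6 (3-4): L=5.2792, (cx,cy)=(0.3095,-0.9509)
member 7 (3-5): L=3.1415, (cx,cy)=(0.9983,-0.0589)
member 8 (4-5): L=5.0629, (cx,cy)=(0.2967,0.9550)
solve A·x = −loads:
  F[0-1] = +402.5775 N (tension)
  F[0-2] = +505.3861 N (tension)
  F[1-2] = -394.5007 N (compression)
  F[1-3] = +232.7254 N (tension)
  F[2-3] = +1272.5157 N (tension)
  F[2-4] = -790.3801 N (compression)
  F[3-4] = -1359.8434 N (compression)
  F[3-5] = +984.3495 N (tension)
  F[4-5] = -4082.9408 N (compression)
  Rx@0 = -625.9200 N
  Ry@0 = -384.1097 N
  Ry@4 = +5192.1997 N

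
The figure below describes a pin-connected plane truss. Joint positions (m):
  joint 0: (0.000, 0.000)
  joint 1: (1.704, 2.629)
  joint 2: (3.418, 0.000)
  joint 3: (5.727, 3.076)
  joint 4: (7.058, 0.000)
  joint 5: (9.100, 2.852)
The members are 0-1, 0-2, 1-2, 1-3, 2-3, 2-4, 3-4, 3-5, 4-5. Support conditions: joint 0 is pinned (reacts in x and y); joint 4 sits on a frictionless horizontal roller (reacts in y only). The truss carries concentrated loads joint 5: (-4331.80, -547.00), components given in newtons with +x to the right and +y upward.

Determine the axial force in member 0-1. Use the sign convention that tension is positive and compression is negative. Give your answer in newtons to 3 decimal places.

N=6 nodes, M=9 members, R=3 reactions → 2N=12, M+R=12
member 0 (0-1): L=3.1329, (cx,cy)=(0.5439,0.8392)
member 1 (0-2): L=3.4180, (cx,cy)=(1.0000,0.0000)
member 2 (1-2): L=3.1384, (cx,cy)=(0.5461,-0.8377)
member 3 (1-3): L=4.0478, (cx,cy)=(0.9939,0.1104)
member 4 (2-3): L=3.8462, (cx,cy)=(0.6003,0.7998)
member 5 (2-4): L=3.6400, (cx,cy)=(1.0000,0.0000)
member 6 (3-4): L=3.3516, (cx,cy)=(0.3971,-0.9178)
member 7 (3-5): L=3.3804, (cx,cy)=(0.9978,-0.0663)
member 8 (4-5): L=3.5077, (cx,cy)=(0.5822,0.8131)
solve A·x = −loads:
  F[0-1] = -1897.3233 N (compression)
  F[0-2] = -3299.8466 N (compression)
  F[1-2] = +1644.6108 N (tension)
  F[1-3] = -1942.0214 N (compression)
  F[2-3] = -1722.6363 N (compression)
  F[2-4] = -1367.5015 N (compression)
  F[3-4] = +2006.9680 N (tension)
  F[3-5] = -3769.5941 N (compression)
  F[4-5] = -979.9644 N (compression)
  Rx@0 = +4331.8000 N
  Ry@0 = +1592.1394 N
  Ry@4 = -1045.1394 N

-1897.323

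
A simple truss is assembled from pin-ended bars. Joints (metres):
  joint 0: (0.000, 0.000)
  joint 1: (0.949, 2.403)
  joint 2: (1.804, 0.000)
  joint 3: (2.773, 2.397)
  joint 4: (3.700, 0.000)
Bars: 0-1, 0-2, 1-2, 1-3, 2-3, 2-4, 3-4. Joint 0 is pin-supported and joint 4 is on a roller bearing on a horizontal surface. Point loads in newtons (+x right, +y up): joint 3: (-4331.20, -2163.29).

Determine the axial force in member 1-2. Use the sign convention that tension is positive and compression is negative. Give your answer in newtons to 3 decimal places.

3562.297

N=5 nodes, M=7 members, R=3 reactions → 2N=10, M+R=10
member 0 (0-1): L=2.5836, (cx,cy)=(0.3673,0.9301)
member 1 (0-2): L=1.8040, (cx,cy)=(1.0000,0.0000)
member 2 (1-2): L=2.5506, (cx,cy)=(0.3352,-0.9421)
member 3 (1-3): L=1.8240, (cx,cy)=(1.0000,-0.0033)
member 4 (2-3): L=2.5855, (cx,cy)=(0.3748,0.9271)
member 5 (2-4): L=1.8960, (cx,cy)=(1.0000,0.0000)
member 6 (3-4): L=2.5700, (cx,cy)=(0.3607,-0.9327)
solve A·x = −loads:
  F[0-1] = -3599.5283 N (compression)
  F[0-2] = -3009.0344 N (compression)
  F[1-2] = +3562.2975 N (tension)
  F[1-3] = -2516.3272 N (compression)
  F[2-3] = -3620.0496 N (compression)
  F[2-4] = -458.1310 N (compression)
  F[3-4] = +1270.1188 N (tension)
  Rx@0 = +4331.2000 N
  Ry@0 = +3347.9071 N
  Ry@4 = -1184.6171 N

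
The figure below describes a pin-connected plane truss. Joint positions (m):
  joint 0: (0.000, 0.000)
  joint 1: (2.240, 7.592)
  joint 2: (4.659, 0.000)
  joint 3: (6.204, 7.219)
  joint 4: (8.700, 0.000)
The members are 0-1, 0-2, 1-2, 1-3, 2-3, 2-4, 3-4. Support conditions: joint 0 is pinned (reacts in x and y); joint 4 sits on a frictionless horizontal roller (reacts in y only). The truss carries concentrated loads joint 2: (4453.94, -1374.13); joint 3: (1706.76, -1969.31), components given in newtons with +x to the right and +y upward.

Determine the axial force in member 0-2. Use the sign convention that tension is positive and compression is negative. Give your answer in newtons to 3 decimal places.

N=5 nodes, M=7 members, R=3 reactions → 2N=10, M+R=10
member 0 (0-1): L=7.9156, (cx,cy)=(0.2830,0.9591)
member 1 (0-2): L=4.6590, (cx,cy)=(1.0000,0.0000)
member 2 (1-2): L=7.9681, (cx,cy)=(0.3036,-0.9528)
member 3 (1-3): L=3.9815, (cx,cy)=(0.9956,-0.0937)
member 4 (2-3): L=7.3825, (cx,cy)=(0.2093,0.9779)
member 5 (2-4): L=4.0410, (cx,cy)=(1.0000,0.0000)
member 6 (3-4): L=7.6383, (cx,cy)=(0.3268,-0.9451)
solve A·x = −loads:
  F[0-1] = +222.0469 N (tension)
  F[0-2] = +6097.8636 N (tension)
  F[1-2] = -236.8258 N (compression)
  F[1-3] = +135.3288 N (tension)
  F[2-3] = +1636.0064 N (tension)
  F[2-4] = +1229.6441 N (tension)
  F[3-4] = -3762.9882 N (compression)
  Rx@0 = -6160.7000 N
  Ry@0 = -212.9705 N
  Ry@4 = +3556.4105 N

6097.864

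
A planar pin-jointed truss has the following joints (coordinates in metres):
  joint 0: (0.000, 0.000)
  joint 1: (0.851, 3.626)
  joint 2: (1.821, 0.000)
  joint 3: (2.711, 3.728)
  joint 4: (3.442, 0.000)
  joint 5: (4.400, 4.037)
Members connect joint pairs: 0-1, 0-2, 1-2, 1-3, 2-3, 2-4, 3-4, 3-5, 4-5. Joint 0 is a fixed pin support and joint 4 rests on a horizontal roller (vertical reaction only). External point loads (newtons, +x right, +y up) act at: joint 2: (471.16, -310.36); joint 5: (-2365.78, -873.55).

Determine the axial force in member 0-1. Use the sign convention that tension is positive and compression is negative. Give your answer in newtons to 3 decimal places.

N=6 nodes, M=9 members, R=3 reactions → 2N=12, M+R=12
member 0 (0-1): L=3.7245, (cx,cy)=(0.2285,0.9735)
member 1 (0-2): L=1.8210, (cx,cy)=(1.0000,0.0000)
member 2 (1-2): L=3.7535, (cx,cy)=(0.2584,-0.9660)
member 3 (1-3): L=1.8628, (cx,cy)=(0.9985,0.0548)
member 4 (2-3): L=3.8328, (cx,cy)=(0.2322,0.9727)
member 5 (2-4): L=1.6210, (cx,cy)=(1.0000,0.0000)
member 6 (3-4): L=3.7990, (cx,cy)=(0.1924,-0.9813)
member 7 (3-5): L=1.7170, (cx,cy)=(0.9837,0.1800)
member 8 (4-5): L=4.1491, (cx,cy)=(0.2309,0.9730)
solve A·x = −loads:
  F[0-1] = -2750.5296 N (compression)
  F[0-2] = -1266.1636 N (compression)
  F[1-2] = +2696.6935 N (tension)
  F[1-3] = -1327.3417 N (compression)
  F[2-3] = -2359.2168 N (compression)
  F[2-4] = -492.5998 N (compression)
  F[3-4] = +1991.8190 N (tension)
  F[3-5] = -2293.8959 N (compression)
  F[4-5] = -473.5320 N (compression)
  Rx@0 = +1894.6200 N
  Ry@0 = +2677.7706 N
  Ry@4 = -1493.8606 N

-2750.530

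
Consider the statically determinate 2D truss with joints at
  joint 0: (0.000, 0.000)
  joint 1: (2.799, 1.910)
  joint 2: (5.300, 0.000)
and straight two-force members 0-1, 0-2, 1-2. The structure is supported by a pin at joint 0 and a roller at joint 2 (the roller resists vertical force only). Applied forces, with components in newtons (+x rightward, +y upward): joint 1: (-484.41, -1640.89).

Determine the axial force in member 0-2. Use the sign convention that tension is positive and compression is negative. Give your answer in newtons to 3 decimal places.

906.128

N=3 nodes, M=3 members, R=3 reactions → 2N=6, M+R=6
member 0 (0-1): L=3.3886, (cx,cy)=(0.8260,0.5637)
member 1 (0-2): L=5.3000, (cx,cy)=(1.0000,0.0000)
member 2 (1-2): L=3.1469, (cx,cy)=(0.7947,-0.6069)
solve A·x = −loads:
  F[0-1] = -1683.4427 N (compression)
  F[0-2] = +906.1284 N (tension)
  F[1-2] = -1140.1491 N (compression)
  Rx@0 = +484.4100 N
  Ry@0 = +948.8847 N
  Ry@2 = +692.0053 N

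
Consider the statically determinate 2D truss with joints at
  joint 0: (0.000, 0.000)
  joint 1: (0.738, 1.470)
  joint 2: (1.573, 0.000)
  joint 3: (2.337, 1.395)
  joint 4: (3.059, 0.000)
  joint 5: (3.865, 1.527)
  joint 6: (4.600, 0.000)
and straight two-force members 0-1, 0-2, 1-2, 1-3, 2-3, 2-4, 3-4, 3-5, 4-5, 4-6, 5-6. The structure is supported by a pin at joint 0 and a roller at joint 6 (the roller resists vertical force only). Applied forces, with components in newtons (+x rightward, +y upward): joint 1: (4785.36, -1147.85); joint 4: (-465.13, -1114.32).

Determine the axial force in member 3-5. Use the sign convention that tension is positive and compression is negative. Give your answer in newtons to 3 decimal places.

N=7 nodes, M=11 members, R=3 reactions → 2N=14, M+R=14
member 0 (0-1): L=1.6449, (cx,cy)=(0.4487,0.8937)
member 1 (0-2): L=1.5730, (cx,cy)=(1.0000,0.0000)
member 2 (1-2): L=1.6906, (cx,cy)=(0.4939,-0.8695)
member 3 (1-3): L=1.6008, (cx,cy)=(0.9989,-0.0469)
member 4 (2-3): L=1.5905, (cx,cy)=(0.4803,0.8771)
member 5 (2-4): L=1.4860, (cx,cy)=(1.0000,0.0000)
member 6 (3-4): L=1.5708, (cx,cy)=(0.4596,-0.8881)
member 7 (3-5): L=1.5337, (cx,cy)=(0.9963,0.0861)
member 8 (4-5): L=1.7267, (cx,cy)=(0.4668,0.8844)
member 9 (4-6): L=1.5410, (cx,cy)=(1.0000,0.0000)
member 10 (5-6): L=1.6947, (cx,cy)=(0.4337,-0.9011)
solve A·x = −loads:
  F[0-1] = +215.1094 N (tension)
  F[0-2] = +4223.7164 N (tension)
  F[1-2] = -1323.5283 N (compression)
  F[1-3] = -4039.5818 N (compression)
  F[2-3] = +1312.1154 N (tension)
  F[2-4] = +2939.7420 N (tension)
  F[3-4] = -1761.3870 N (compression)
  F[3-5] = -2604.9198 N (compression)
  F[4-5] = +3028.8516 N (tension)
  F[4-6] = +1181.3970 N (tension)
  F[5-6] = -2723.9382 N (compression)
  Rx@0 = -4320.2300 N
  Ry@0 = -192.2425 N
  Ry@6 = +2454.4125 N

-2604.920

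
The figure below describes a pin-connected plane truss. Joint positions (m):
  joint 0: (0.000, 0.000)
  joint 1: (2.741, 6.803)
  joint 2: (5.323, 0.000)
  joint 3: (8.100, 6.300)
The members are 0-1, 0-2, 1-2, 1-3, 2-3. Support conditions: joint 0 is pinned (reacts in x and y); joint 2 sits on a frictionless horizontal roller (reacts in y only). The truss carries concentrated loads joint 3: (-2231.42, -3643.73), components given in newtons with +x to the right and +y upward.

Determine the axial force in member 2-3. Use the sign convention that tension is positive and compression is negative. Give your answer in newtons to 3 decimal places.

N=4 nodes, M=5 members, R=3 reactions → 2N=8, M+R=8
member 0 (0-1): L=7.3344, (cx,cy)=(0.3737,0.9275)
member 1 (0-2): L=5.3230, (cx,cy)=(1.0000,0.0000)
member 2 (1-2): L=7.2765, (cx,cy)=(0.3548,-0.9349)
member 3 (1-3): L=5.3826, (cx,cy)=(0.9956,-0.0935)
member 4 (2-3): L=6.8849, (cx,cy)=(0.4033,0.9150)
solve A·x = −loads:
  F[0-1] = -797.8651 N (compression)
  F[0-2] = -1933.2445 N (compression)
  F[1-2] = +851.8445 N (tension)
  F[1-3] = -603.0837 N (compression)
  F[2-3] = -4043.6040 N (compression)
  Rx@0 = +2231.4200 N
  Ry@0 = +740.0541 N
  Ry@2 = +2903.6759 N

-4043.604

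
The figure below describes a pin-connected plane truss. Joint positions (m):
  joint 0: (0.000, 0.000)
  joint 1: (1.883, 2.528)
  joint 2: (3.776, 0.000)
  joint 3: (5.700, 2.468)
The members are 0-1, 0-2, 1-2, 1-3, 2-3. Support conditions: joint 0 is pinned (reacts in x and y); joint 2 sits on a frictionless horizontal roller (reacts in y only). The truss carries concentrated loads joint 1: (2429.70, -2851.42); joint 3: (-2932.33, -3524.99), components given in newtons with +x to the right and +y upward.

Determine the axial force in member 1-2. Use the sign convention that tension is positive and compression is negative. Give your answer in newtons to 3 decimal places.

N=4 nodes, M=5 members, R=3 reactions → 2N=8, M+R=8
member 0 (0-1): L=3.1522, (cx,cy)=(0.5974,0.8020)
member 1 (0-2): L=3.7760, (cx,cy)=(1.0000,0.0000)
member 2 (1-2): L=3.1582, (cx,cy)=(0.5994,-0.8005)
member 3 (1-3): L=3.8175, (cx,cy)=(0.9999,-0.0157)
member 4 (2-3): L=3.1293, (cx,cy)=(0.6148,0.7887)
solve A·x = −loads:
  F[0-1] = +95.6437 N (tension)
  F[0-2] = -559.7635 N (compression)
  F[1-2] = -3654.4951 N (compression)
  F[1-3] = -182.1143 N (compression)
  F[2-3] = -4473.2038 N (compression)
  Rx@0 = +502.6300 N
  Ry@0 = -76.7039 N
  Ry@2 = +6453.1139 N

-3654.495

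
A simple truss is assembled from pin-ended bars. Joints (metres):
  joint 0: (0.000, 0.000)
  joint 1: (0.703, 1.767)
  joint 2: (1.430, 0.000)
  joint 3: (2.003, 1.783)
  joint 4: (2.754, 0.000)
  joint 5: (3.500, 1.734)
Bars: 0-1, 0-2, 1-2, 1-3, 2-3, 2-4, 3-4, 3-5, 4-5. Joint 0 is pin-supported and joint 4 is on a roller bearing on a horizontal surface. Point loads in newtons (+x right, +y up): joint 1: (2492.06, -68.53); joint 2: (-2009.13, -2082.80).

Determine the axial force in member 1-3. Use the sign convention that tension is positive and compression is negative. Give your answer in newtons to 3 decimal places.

N=6 nodes, M=9 members, R=3 reactions → 2N=12, M+R=12
member 0 (0-1): L=1.9017, (cx,cy)=(0.3697,0.9292)
member 1 (0-2): L=1.4300, (cx,cy)=(1.0000,0.0000)
member 2 (1-2): L=1.9107, (cx,cy)=(0.3805,-0.9248)
member 3 (1-3): L=1.3001, (cx,cy)=(0.9999,0.0123)
member 4 (2-3): L=1.8728, (cx,cy)=(0.3060,0.9520)
member 5 (2-4): L=1.3240, (cx,cy)=(1.0000,0.0000)
member 6 (3-4): L=1.9347, (cx,cy)=(0.3882,-0.9216)
member 7 (3-5): L=1.4978, (cx,cy)=(0.9995,-0.0327)
member 8 (4-5): L=1.8877, (cx,cy)=(0.3952,0.9186)
solve A·x = −loads:
  F[0-1] = +588.2517 N (tension)
  F[0-2] = +265.4725 N (tension)
  F[1-2] = -691.9082 N (compression)
  F[1-3] = -2011.4931 N (compression)
  F[2-3] = +2859.8088 N (tension)
  F[2-4] = +1136.3613 N (tension)
  F[3-4] = -2927.4644 N (compression)
  F[3-5] = +0.0000 N (tension)
  F[4-5] = -0.0000 N (compression)
  Rx@0 = -482.9300 N
  Ry@0 = -546.5823 N
  Ry@4 = +2697.9123 N

-2011.493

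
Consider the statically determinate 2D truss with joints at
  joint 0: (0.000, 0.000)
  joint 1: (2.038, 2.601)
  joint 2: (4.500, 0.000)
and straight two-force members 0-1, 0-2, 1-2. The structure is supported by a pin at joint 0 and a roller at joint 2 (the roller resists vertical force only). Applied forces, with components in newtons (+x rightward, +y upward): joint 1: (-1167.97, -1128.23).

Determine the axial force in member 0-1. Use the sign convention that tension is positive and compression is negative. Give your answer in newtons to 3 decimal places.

-1641.820

N=3 nodes, M=3 members, R=3 reactions → 2N=6, M+R=6
member 0 (0-1): L=3.3043, (cx,cy)=(0.6168,0.7871)
member 1 (0-2): L=4.5000, (cx,cy)=(1.0000,0.0000)
member 2 (1-2): L=3.5814, (cx,cy)=(0.6874,-0.7262)
solve A·x = −loads:
  F[0-1] = -1641.8197 N (compression)
  F[0-2] = -155.3529 N (compression)
  F[1-2] = +225.9893 N (tension)
  Rx@0 = +1167.9700 N
  Ry@0 = +1292.3538 N
  Ry@2 = -164.1238 N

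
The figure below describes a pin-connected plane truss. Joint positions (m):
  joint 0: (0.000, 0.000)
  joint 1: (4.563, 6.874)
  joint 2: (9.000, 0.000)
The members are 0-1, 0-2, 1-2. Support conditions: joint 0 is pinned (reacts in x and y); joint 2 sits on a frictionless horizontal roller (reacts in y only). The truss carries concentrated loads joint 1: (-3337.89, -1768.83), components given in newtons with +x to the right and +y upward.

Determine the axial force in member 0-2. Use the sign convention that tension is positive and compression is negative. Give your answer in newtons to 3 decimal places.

N=3 nodes, M=3 members, R=3 reactions → 2N=6, M+R=6
member 0 (0-1): L=8.2506, (cx,cy)=(0.5530,0.8331)
member 1 (0-2): L=9.0000, (cx,cy)=(1.0000,0.0000)
member 2 (1-2): L=8.1816, (cx,cy)=(0.5423,-0.8402)
solve A·x = −loads:
  F[0-1] = -4106.6366 N (compression)
  F[0-2] = -1066.7192 N (compression)
  F[1-2] = +1966.9793 N (tension)
  Rx@0 = +3337.8900 N
  Ry@0 = +3421.4394 N
  Ry@2 = -1652.6094 N

-1066.719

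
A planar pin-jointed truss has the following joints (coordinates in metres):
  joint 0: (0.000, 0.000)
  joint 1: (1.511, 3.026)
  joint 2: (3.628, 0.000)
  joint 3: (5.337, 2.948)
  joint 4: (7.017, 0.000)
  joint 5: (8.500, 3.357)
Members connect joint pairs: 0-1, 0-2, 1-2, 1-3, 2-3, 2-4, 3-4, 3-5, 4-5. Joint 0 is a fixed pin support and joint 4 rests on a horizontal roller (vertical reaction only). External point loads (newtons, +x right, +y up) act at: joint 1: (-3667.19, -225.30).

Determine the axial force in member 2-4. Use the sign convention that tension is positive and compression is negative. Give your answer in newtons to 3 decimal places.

-873.576

N=6 nodes, M=9 members, R=3 reactions → 2N=12, M+R=12
member 0 (0-1): L=3.3823, (cx,cy)=(0.4467,0.8947)
member 1 (0-2): L=3.6280, (cx,cy)=(1.0000,0.0000)
member 2 (1-2): L=3.6930, (cx,cy)=(0.5732,-0.8194)
member 3 (1-3): L=3.8268, (cx,cy)=(0.9998,-0.0204)
member 4 (2-3): L=3.4075, (cx,cy)=(0.5015,0.8651)
member 5 (2-4): L=3.3890, (cx,cy)=(1.0000,0.0000)
member 6 (3-4): L=3.3931, (cx,cy)=(0.4951,-0.8688)
member 7 (3-5): L=3.1893, (cx,cy)=(0.9917,0.1282)
member 8 (4-5): L=3.6700, (cx,cy)=(0.4041,0.9147)
solve A·x = −loads:
  F[0-1] = -1965.2285 N (compression)
  F[0-2] = -2789.2429 N (compression)
  F[1-2] = +1827.4835 N (tension)
  F[1-3] = +1742.0104 N (tension)
  F[2-3] = -1730.8354 N (compression)
  F[2-4] = -873.5763 N (compression)
  F[3-4] = +1764.3623 N (tension)
  F[3-5] = -0.0000 N (compression)
  F[4-5] = -0.0000 N (compression)
  Rx@0 = +3667.1900 N
  Ry@0 = +1758.2184 N
  Ry@4 = -1532.9184 N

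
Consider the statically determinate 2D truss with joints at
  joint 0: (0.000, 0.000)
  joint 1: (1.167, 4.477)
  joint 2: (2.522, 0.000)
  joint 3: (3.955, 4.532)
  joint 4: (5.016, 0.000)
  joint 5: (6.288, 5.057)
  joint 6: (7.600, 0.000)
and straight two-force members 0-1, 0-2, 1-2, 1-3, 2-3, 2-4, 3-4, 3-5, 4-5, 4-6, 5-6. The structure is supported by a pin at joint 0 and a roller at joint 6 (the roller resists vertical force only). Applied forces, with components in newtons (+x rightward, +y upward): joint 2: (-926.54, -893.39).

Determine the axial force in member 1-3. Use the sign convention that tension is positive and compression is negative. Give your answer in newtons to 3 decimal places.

-334.332

N=7 nodes, M=11 members, R=3 reactions → 2N=14, M+R=14
member 0 (0-1): L=4.6266, (cx,cy)=(0.2522,0.9677)
member 1 (0-2): L=2.5220, (cx,cy)=(1.0000,0.0000)
member 2 (1-2): L=4.6776, (cx,cy)=(0.2897,-0.9571)
member 3 (1-3): L=2.7885, (cx,cy)=(0.9998,0.0197)
member 4 (2-3): L=4.7532, (cx,cy)=(0.3015,0.9535)
member 5 (2-4): L=2.4940, (cx,cy)=(1.0000,0.0000)
member 6 (3-4): L=4.6545, (cx,cy)=(0.2279,-0.9737)
member 7 (3-5): L=2.3913, (cx,cy)=(0.9756,0.2195)
member 8 (4-5): L=5.2145, (cx,cy)=(0.2439,0.9698)
member 9 (4-6): L=2.5840, (cx,cy)=(1.0000,0.0000)
member 10 (5-6): L=5.2244, (cx,cy)=(0.2511,-0.9680)
solve A·x = −loads:
  F[0-1] = -616.8719 N (compression)
  F[0-2] = -770.9420 N (compression)
  F[1-2] = +616.7768 N (tension)
  F[1-3] = -334.3315 N (compression)
  F[2-3] = +317.8477 N (tension)
  F[2-4] = +238.4406 N (tension)
  F[3-4] = -341.5920 N (compression)
  F[3-5] = -164.5904 N (compression)
  F[4-5] = +342.9591 N (tension)
  F[4-6] = +76.9154 N (tension)
  F[5-6] = -306.2795 N (compression)
  Rx@0 = +926.5400 N
  Ry@0 = +596.9256 N
  Ry@6 = +296.4644 N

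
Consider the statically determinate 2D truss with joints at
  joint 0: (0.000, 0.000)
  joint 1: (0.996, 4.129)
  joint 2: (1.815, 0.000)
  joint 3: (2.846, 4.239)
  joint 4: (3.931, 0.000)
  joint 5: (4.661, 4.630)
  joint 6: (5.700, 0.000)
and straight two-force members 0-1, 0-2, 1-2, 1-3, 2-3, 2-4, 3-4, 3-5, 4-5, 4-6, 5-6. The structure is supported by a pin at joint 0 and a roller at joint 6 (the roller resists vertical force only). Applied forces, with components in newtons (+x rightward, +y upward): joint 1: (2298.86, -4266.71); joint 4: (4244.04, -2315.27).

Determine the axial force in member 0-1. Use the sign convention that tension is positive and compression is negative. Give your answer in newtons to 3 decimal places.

-2648.284

N=7 nodes, M=11 members, R=3 reactions → 2N=14, M+R=14
member 0 (0-1): L=4.2474, (cx,cy)=(0.2345,0.9721)
member 1 (0-2): L=1.8150, (cx,cy)=(1.0000,0.0000)
member 2 (1-2): L=4.2094, (cx,cy)=(0.1946,-0.9809)
member 3 (1-3): L=1.8533, (cx,cy)=(0.9982,0.0594)
member 4 (2-3): L=4.3626, (cx,cy)=(0.2363,0.9717)
member 5 (2-4): L=2.1160, (cx,cy)=(1.0000,0.0000)
member 6 (3-4): L=4.3757, (cx,cy)=(0.2480,-0.9688)
member 7 (3-5): L=1.8566, (cx,cy)=(0.9776,0.2106)
member 8 (4-5): L=4.6872, (cx,cy)=(0.1557,0.9878)
member 9 (4-6): L=1.7690, (cx,cy)=(1.0000,0.0000)
member 10 (5-6): L=4.7451, (cx,cy)=(0.2190,-0.9757)
solve A·x = −loads:
  F[0-1] = -2648.2838 N (compression)
  F[0-2] = +7163.9087 N (tension)
  F[1-2] = -1880.0592 N (compression)
  F[1-3] = -2558.5904 N (compression)
  F[2-3] = +1897.8925 N (tension)
  F[2-4] = +6349.5940 N (tension)
  F[3-4] = -2099.2828 N (compression)
  F[3-5] = -1621.3718 N (compression)
  F[4-5] = +4402.7151 N (tension)
  F[4-6] = +899.3156 N (tension)
  F[5-6] = -4107.2039 N (compression)
  Rx@0 = -6542.9000 N
  Ry@0 = +2574.4427 N
  Ry@6 = +4007.5373 N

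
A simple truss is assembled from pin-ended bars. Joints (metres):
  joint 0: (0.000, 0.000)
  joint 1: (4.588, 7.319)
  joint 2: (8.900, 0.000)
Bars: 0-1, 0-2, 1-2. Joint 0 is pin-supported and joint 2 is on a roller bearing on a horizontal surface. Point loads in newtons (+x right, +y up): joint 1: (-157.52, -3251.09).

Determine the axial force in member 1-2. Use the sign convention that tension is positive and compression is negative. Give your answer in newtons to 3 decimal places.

-1794.843

N=3 nodes, M=3 members, R=3 reactions → 2N=6, M+R=6
member 0 (0-1): L=8.6381, (cx,cy)=(0.5311,0.8473)
member 1 (0-2): L=8.9000, (cx,cy)=(1.0000,0.0000)
member 2 (1-2): L=8.4948, (cx,cy)=(0.5076,-0.8616)
solve A·x = −loads:
  F[0-1] = -2011.9152 N (compression)
  F[0-2] = +911.0740 N (tension)
  F[1-2] = -1794.8431 N (compression)
  Rx@0 = +157.5200 N
  Ry@0 = +1704.6729 N
  Ry@2 = +1546.4171 N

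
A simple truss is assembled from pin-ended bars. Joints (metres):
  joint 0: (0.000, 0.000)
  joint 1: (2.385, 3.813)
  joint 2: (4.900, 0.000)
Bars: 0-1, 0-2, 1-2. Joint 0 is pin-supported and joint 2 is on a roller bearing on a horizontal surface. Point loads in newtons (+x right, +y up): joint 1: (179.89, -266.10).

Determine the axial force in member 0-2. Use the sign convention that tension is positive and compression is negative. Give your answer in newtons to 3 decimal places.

177.761

N=3 nodes, M=3 members, R=3 reactions → 2N=6, M+R=6
member 0 (0-1): L=4.4975, (cx,cy)=(0.5303,0.8478)
member 1 (0-2): L=4.9000, (cx,cy)=(1.0000,0.0000)
member 2 (1-2): L=4.5677, (cx,cy)=(0.5506,-0.8348)
solve A·x = −loads:
  F[0-1] = +4.0149 N (tension)
  F[0-2] = +177.7609 N (tension)
  F[1-2] = -322.8487 N (compression)
  Rx@0 = -179.8900 N
  Ry@0 = -3.4039 N
  Ry@2 = +269.5039 N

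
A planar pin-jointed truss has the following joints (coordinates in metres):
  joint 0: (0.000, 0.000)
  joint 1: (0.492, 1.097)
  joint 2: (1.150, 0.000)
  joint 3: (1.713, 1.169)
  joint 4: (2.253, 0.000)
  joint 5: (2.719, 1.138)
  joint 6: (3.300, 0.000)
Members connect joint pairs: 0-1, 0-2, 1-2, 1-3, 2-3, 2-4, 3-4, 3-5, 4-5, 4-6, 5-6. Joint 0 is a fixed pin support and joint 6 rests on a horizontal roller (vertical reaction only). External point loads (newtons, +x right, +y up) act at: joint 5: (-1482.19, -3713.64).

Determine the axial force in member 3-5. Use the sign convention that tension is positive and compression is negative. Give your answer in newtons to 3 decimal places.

N=7 nodes, M=11 members, R=3 reactions → 2N=14, M+R=14
member 0 (0-1): L=1.2023, (cx,cy)=(0.4092,0.9124)
member 1 (0-2): L=1.1500, (cx,cy)=(1.0000,0.0000)
member 2 (1-2): L=1.2792, (cx,cy)=(0.5144,-0.8576)
member 3 (1-3): L=1.2231, (cx,cy)=(0.9983,0.0589)
member 4 (2-3): L=1.2975, (cx,cy)=(0.4339,0.9010)
member 5 (2-4): L=1.1030, (cx,cy)=(1.0000,0.0000)
member 6 (3-4): L=1.2877, (cx,cy)=(0.4194,-0.9078)
member 7 (3-5): L=1.0065, (cx,cy)=(0.9995,-0.0308)
member 8 (4-5): L=1.2297, (cx,cy)=(0.3789,0.9254)
member 9 (4-6): L=1.0470, (cx,cy)=(1.0000,0.0000)
member 10 (5-6): L=1.2777, (cx,cy)=(0.4547,-0.8906)
solve A·x = −loads:
  F[0-1] = -1276.7567 N (compression)
  F[0-2] = -959.7117 N (compression)
  F[1-2] = +1277.3453 N (tension)
  F[1-3] = -1181.5691 N (compression)
  F[2-3] = -1215.8212 N (compression)
  F[2-4] = +224.8851 N (tension)
  F[3-4] = +1360.5539 N (tension)
  F[3-5] = -2278.7095 N (compression)
  F[4-5] = -1334.6865 N (compression)
  F[4-6] = +1301.2171 N (tension)
  F[5-6] = -2861.6346 N (compression)
  Rx@0 = +1482.1900 N
  Ry@0 = +1164.9567 N
  Ry@6 = +2548.6833 N

-2278.709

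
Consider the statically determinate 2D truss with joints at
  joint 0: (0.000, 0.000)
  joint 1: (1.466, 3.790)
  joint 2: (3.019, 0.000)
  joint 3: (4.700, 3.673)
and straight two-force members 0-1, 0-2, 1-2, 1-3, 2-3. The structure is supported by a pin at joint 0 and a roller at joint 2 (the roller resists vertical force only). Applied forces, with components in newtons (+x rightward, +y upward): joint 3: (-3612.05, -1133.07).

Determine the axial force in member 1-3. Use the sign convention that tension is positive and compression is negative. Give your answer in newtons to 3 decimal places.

N=4 nodes, M=5 members, R=3 reactions → 2N=8, M+R=8
member 0 (0-1): L=4.0637, (cx,cy)=(0.3608,0.9327)
member 1 (0-2): L=3.0190, (cx,cy)=(1.0000,0.0000)
member 2 (1-2): L=4.0958, (cx,cy)=(0.3792,-0.9253)
member 3 (1-3): L=3.2361, (cx,cy)=(0.9993,-0.0362)
member 4 (2-3): L=4.0394, (cx,cy)=(0.4162,0.9093)
solve A·x = −loads:
  F[0-1] = -4035.3659 N (compression)
  F[0-2] = -2156.2540 N (compression)
  F[1-2] = +4186.3095 N (tension)
  F[1-3] = -3045.0896 N (compression)
  F[2-3] = -1367.1727 N (compression)
  Rx@0 = +3612.0500 N
  Ry@0 = +3763.6201 N
  Ry@2 = -2630.5501 N

-3045.090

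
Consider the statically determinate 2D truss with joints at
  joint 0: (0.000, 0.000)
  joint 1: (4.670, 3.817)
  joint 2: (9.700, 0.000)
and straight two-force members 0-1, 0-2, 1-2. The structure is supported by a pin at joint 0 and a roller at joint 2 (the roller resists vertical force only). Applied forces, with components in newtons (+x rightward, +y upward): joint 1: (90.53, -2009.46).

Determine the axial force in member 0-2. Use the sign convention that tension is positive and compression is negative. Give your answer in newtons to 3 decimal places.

N=3 nodes, M=3 members, R=3 reactions → 2N=6, M+R=6
member 0 (0-1): L=6.0314, (cx,cy)=(0.7743,0.6328)
member 1 (0-2): L=9.7000, (cx,cy)=(1.0000,0.0000)
member 2 (1-2): L=6.3143, (cx,cy)=(0.7966,-0.6045)
solve A·x = −loads:
  F[0-1] = -1590.2595 N (compression)
  F[0-2] = +1321.8280 N (tension)
  F[1-2] = -1659.3278 N (compression)
  Rx@0 = -90.5300 N
  Ry@0 = +1006.3949 N
  Ry@2 = +1003.0651 N

1321.828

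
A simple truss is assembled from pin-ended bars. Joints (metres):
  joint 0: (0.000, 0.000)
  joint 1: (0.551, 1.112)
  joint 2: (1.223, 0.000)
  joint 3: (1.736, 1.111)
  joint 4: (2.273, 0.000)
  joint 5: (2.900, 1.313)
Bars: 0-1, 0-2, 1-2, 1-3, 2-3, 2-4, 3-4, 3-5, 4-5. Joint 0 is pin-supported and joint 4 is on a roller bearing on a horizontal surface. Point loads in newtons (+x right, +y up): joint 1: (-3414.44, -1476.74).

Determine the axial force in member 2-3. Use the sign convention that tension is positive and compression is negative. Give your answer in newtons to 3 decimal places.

N=6 nodes, M=9 members, R=3 reactions → 2N=12, M+R=12
member 0 (0-1): L=1.2410, (cx,cy)=(0.4440,0.8960)
member 1 (0-2): L=1.2230, (cx,cy)=(1.0000,0.0000)
member 2 (1-2): L=1.2993, (cx,cy)=(0.5172,-0.8559)
member 3 (1-3): L=1.1850, (cx,cy)=(1.0000,-0.0008)
member 4 (2-3): L=1.2237, (cx,cy)=(0.4192,0.9079)
member 5 (2-4): L=1.0500, (cx,cy)=(1.0000,0.0000)
member 6 (3-4): L=1.2340, (cx,cy)=(0.4352,-0.9003)
member 7 (3-5): L=1.1814, (cx,cy)=(0.9853,0.1710)
member 8 (4-5): L=1.4550, (cx,cy)=(0.4309,0.9024)
solve A·x = −loads:
  F[0-1] = -3112.8084 N (compression)
  F[0-2] = -2032.3918 N (compression)
  F[1-2] = +1532.2535 N (tension)
  F[1-3] = +1239.8961 N (tension)
  F[2-3] = -1444.4437 N (compression)
  F[2-4] = -634.3651 N (compression)
  F[3-4] = +1457.7088 N (tension)
  F[3-5] = +0.0000 N (tension)
  F[4-5] = -0.0000 N (compression)
  Rx@0 = +3414.4400 N
  Ry@0 = +2789.1789 N
  Ry@4 = -1312.4389 N

-1444.444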